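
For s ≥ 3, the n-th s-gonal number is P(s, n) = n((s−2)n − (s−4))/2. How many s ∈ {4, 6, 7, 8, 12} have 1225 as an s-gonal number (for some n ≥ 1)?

2

s = 4: P(4, 35) = 1225. ✓
s = 6: P(6, 25) = 1225. ✓
s = 7: P(7, 22) = 1177 and P(7, 23) = 1288; 1225 is not s-gonal.
s = 8: P(8, 20) = 1160 and P(8, 21) = 1281; 1225 is not s-gonal.
s = 12: P(12, 16) = 1216 and P(12, 17) = 1377; 1225 is not s-gonal.
Hits: s ∈ {4, 6} → 2.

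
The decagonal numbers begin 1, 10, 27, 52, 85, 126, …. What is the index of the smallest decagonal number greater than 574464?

380

Solve n(4n−3) > 574464 for integer n.
The largest n with value ≤ 574464 is 379 (since 573427 ≤ 574464 < 576460), so the first above is n = 380, value 576460.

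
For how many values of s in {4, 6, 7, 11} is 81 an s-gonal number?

s = 4: P(4, 9) = 81. ✓
s = 6: P(6, 6) = 66 and P(6, 7) = 91; 81 is not s-gonal.
s = 7: P(7, 6) = 81. ✓
s = 11: P(11, 4) = 58 and P(11, 5) = 95; 81 is not s-gonal.
Hits: s ∈ {4, 7} → 2.

2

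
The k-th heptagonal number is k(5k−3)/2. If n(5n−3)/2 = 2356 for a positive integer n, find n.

Set n(5n−3)/2 = 2356, giving 5n² − 3n − 4712 = 0.
The discriminant is 9 + 40·2356 = 94249, and √94249 = 307.
So n = (3 + 307) / 10 = 310/10 = 31.

31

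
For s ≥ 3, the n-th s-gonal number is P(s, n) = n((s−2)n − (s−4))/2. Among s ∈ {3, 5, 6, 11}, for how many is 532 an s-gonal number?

s = 3: P(3, 32) = 528 and P(3, 33) = 561; 532 is not s-gonal.
s = 5: P(5, 19) = 532. ✓
s = 6: P(6, 16) = 496 and P(6, 17) = 561; 532 is not s-gonal.
s = 11: P(11, 11) = 506 and P(11, 12) = 606; 532 is not s-gonal.
Hits: s ∈ {5} → 1.

1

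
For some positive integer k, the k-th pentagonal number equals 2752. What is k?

Set n(3n−1)/2 = 2752, giving 3n² − n − 5504 = 0.
The discriminant is 1 + 24·2752 = 66049, and √66049 = 257.
So n = (1 + 257) / 6 = 258/6 = 43.

43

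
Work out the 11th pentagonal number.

176

The 11th pentagonal number is n(3n−1)/2 with n = 11.
11·(3·11 − 1)/2 = 11·32/2 = 11·16 = 176.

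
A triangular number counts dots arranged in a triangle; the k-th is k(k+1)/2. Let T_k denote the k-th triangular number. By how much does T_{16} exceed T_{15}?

16

Consecutive triangular numbers differ by n: T_{16} − T_{15} = 16.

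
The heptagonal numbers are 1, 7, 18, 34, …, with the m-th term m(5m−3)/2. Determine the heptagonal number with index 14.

14·(5·14 − 3)/2 = 14·67/2 = 469.

469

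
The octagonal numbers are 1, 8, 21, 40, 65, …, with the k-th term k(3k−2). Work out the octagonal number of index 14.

560

The 14th octagonal number is n(3n−2) with n = 14.
14·(3·14 − 2) = 14·40 = 560.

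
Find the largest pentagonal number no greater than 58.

51

Solve n(3n−1)/2 ≤ 58 for integer n.
n = 6 gives 51 ≤ 58, while n = 7 gives 70 > 58; so the answer is 51.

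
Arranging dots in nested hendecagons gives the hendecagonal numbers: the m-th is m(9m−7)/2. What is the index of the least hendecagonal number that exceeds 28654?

81

Solve n(9n−7)/2 > 28654 for integer n.
The largest n with value ≤ 28654 is 80 (since 28520 ≤ 28654 < 29241), so the first above is n = 81, value 29241.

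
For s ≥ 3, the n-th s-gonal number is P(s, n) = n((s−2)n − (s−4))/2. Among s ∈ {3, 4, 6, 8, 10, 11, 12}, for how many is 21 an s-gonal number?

s = 3: P(3, 6) = 21. ✓
s = 4: P(4, 4) = 16 and P(4, 5) = 25; 21 is not s-gonal.
s = 6: P(6, 3) = 15 and P(6, 4) = 28; 21 is not s-gonal.
s = 8: P(8, 3) = 21. ✓
s = 10: P(10, 2) = 10 and P(10, 3) = 27; 21 is not s-gonal.
s = 11: P(11, 2) = 11 and P(11, 3) = 30; 21 is not s-gonal.
s = 12: P(12, 2) = 12 and P(12, 3) = 33; 21 is not s-gonal.
Hits: s ∈ {3, 8} → 2.

2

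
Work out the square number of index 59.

3481

59² = 3481.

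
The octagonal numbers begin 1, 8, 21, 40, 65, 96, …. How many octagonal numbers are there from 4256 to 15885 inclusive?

The n-th octagonal number is n(3n−2).
Smallest index with value ≥ 4256: n = 38 (giving 4256).
Largest index with value ≤ 15885: n = 73 (giving 15841).
Indices 38 through 73: 36 terms.

36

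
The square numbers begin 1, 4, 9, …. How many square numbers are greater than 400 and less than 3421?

38

The n-th square number is n².
Smallest index with value > 400: n = 21 (giving 441).
Largest index with value < 3421: n = 58 (giving 3364).
Indices 21 through 58: 38 terms.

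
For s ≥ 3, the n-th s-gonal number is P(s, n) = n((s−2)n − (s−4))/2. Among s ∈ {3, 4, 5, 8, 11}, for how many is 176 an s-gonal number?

s = 3: P(3, 18) = 171 and P(3, 19) = 190; 176 is not s-gonal.
s = 4: P(4, 13) = 169 and P(4, 14) = 196; 176 is not s-gonal.
s = 5: P(5, 11) = 176. ✓
s = 8: P(8, 8) = 176. ✓
s = 11: P(11, 6) = 141 and P(11, 7) = 196; 176 is not s-gonal.
Hits: s ∈ {5, 8} → 2.

2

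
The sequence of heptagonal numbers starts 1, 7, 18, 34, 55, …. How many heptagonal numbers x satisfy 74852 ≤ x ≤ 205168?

The n-th heptagonal number is n(5n−3)/2.
Smallest index with value ≥ 74852: n = 174 (giving 75429).
Largest index with value ≤ 205168: n = 286 (giving 204061).
Indices 174 through 286: 113 terms.

113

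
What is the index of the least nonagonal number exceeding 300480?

Solve n(7n−5)/2 > 300480 for integer n.
The largest n with value ≤ 300480 is 293 (since 299739 ≤ 300480 < 301791), so the first above is n = 294, value 301791.

294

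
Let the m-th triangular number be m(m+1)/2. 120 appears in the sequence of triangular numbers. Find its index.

Set n(n+1)/2 = 120, giving n² + n − 240 = 0.
The discriminant is 1 + 8·120 = 961, and √961 = 31.
So n = (-1 + 31) / 2 = 30/2 = 15.
Check: 15·16/2 = 120. ✓

15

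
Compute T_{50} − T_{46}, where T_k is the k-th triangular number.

50·51/2 = 1275 and 46·47/2 = 1081.
Difference: 1275 − 1081 = 194.

194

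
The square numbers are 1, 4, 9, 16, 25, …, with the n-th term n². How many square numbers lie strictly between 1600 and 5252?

The n-th square number is n².
Smallest index with value > 1600: n = 41 (giving 1681).
Largest index with value < 5252: n = 72 (giving 5184).
Indices 41 through 72: 32 terms.

32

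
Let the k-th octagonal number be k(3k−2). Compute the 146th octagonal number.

63656

146·(3·146 − 2) = 146·436 = 63656.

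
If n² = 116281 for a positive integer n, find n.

We need n² = 116281, so n = √116281 = 341.

341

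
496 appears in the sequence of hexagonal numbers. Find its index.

Set n(2n−1) = 496, giving 2n² − n − 496 = 0.
The discriminant is 1 + 8·496 = 3969, and √3969 = 63.
So n = (1 + 63) / 4 = 64/4 = 16.

16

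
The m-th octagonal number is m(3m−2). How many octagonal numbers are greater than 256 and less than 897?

The n-th octagonal number is n(3n−2).
Smallest index with value > 256: n = 10 (giving 280).
Largest index with value < 897: n = 17 (giving 833).
Indices 10 through 17: 8 terms.

8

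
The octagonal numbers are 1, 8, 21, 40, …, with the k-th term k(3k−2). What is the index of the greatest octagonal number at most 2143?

27

Solve n(3n−2) ≤ 2143 for integer n.
n = 27 gives 2133 ≤ 2143, while n = 28 gives 2296 > 2143; so the answer is index 27.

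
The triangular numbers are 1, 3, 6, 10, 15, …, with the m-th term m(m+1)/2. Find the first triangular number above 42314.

42486

Solve n(n+1)/2 > 42314 for integer n.
The largest n with value ≤ 42314 is 290 (since 42195 ≤ 42314 < 42486), so the first above is n = 291, value 42486.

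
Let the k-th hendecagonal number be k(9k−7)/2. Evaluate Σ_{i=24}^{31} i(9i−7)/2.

Σ i(9i−7)/2 = (9Σi² − 7Σi) / 2 over i = 24..31.
Σi = 496 − 276 = 220 and Σi² = 10416 − 4324 = 6092.
(9·6092 − 7·220) / 2 = 53288/2 = 26644.

26644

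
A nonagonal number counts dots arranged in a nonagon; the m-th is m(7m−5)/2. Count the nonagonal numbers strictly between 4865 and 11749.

The n-th nonagonal number is n(7n−5)/2.
Smallest index with value > 4865: n = 38 (giving 4959).
Largest index with value < 11749: n = 58 (giving 11629).
Indices 38 through 58: 21 terms.

21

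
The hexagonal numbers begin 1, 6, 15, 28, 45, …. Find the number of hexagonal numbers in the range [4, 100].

6

The n-th hexagonal number is n(2n−1).
Smallest index with value ≥ 4: n = 2 (giving 6).
Largest index with value ≤ 100: n = 7 (giving 91).
Indices 2 through 7: 6 terms.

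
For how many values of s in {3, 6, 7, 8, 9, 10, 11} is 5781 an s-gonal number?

1

s = 3: P(3, 107) = 5778 and P(3, 108) = 5886; 5781 is not s-gonal.
s = 6: P(6, 54) = 5778 and P(6, 55) = 5995; 5781 is not s-gonal.
s = 7: P(7, 48) = 5688 and P(7, 49) = 5929; 5781 is not s-gonal.
s = 8: P(8, 44) = 5720 and P(8, 45) = 5985; 5781 is not s-gonal.
s = 9: P(9, 41) = 5781. ✓
s = 10: P(10, 38) = 5662 and P(10, 39) = 5967; 5781 is not s-gonal.
s = 11: P(11, 36) = 5706 and P(11, 37) = 6031; 5781 is not s-gonal.
Hits: s ∈ {9} → 1.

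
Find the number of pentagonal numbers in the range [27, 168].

The n-th pentagonal number is n(3n−1)/2.
Smallest index with value ≥ 27: n = 5 (giving 35).
Largest index with value ≤ 168: n = 10 (giving 145).
Indices 5 through 10: 6 terms.

6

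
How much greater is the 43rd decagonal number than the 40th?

987

43·(4·43 − 3) = 7267 and 40·(4·40 − 3) = 6280.
Difference: 7267 − 6280 = 987.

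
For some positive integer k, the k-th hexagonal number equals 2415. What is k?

Set n(2n−1) = 2415, giving 2n² − n − 2415 = 0.
The discriminant is 1 + 8·2415 = 19321, and √19321 = 139.
So n = (1 + 139) / 4 = 140/4 = 35.

35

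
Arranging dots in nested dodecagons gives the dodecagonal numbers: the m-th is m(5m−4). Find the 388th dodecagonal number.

The 388th dodecagonal number is n(5n−4) with n = 388.
388·(5·388 − 4) = 388·1936 = 751168.

751168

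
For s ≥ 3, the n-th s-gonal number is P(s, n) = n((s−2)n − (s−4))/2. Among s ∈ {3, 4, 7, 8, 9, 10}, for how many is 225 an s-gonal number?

s = 3: P(3, 20) = 210 and P(3, 21) = 231; 225 is not s-gonal.
s = 4: P(4, 15) = 225. ✓
s = 7: P(7, 9) = 189 and P(7, 10) = 235; 225 is not s-gonal.
s = 8: P(8, 9) = 225. ✓
s = 9: P(9, 8) = 204 and P(9, 9) = 261; 225 is not s-gonal.
s = 10: P(10, 7) = 175 and P(10, 8) = 232; 225 is not s-gonal.
Hits: s ∈ {4, 8} → 2.

2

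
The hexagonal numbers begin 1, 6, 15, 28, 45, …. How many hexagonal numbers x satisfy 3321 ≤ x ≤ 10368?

The n-th hexagonal number is n(2n−1).
Smallest index with value ≥ 3321: n = 41 (giving 3321).
Largest index with value ≤ 10368: n = 72 (giving 10296).
Indices 41 through 72: 32 terms.

32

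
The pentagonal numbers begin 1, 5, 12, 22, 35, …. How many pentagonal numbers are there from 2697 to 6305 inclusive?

The n-th pentagonal number is n(3n−1)/2.
Smallest index with value ≥ 2697: n = 43 (giving 2752).
Largest index with value ≤ 6305: n = 65 (giving 6305).
Indices 43 through 65: 23 terms.

23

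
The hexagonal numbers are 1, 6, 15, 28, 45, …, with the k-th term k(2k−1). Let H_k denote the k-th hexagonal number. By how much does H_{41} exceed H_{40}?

161

Consecutive hexagonal numbers differ by 4n − 3: here 4·41 − 3 = 161.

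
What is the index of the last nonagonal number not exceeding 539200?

Solve n(7n−5)/2 ≤ 539200 for integer n.
n = 392 gives 536844 ≤ 539200, while n = 393 gives 539589 > 539200; so the answer is index 392.

392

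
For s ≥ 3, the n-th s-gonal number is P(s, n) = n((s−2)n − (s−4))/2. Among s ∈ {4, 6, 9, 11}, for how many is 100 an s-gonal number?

1

s = 4: P(4, 10) = 100. ✓
s = 6: P(6, 7) = 91 and P(6, 8) = 120; 100 is not s-gonal.
s = 9: P(9, 5) = 75 and P(9, 6) = 111; 100 is not s-gonal.
s = 11: P(11, 5) = 95 and P(11, 6) = 141; 100 is not s-gonal.
Hits: s ∈ {4} → 1.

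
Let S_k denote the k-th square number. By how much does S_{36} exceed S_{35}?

71

n² − (n−1)² = 2n − 1, so 36² − 35² = 2·36 − 1 = 71.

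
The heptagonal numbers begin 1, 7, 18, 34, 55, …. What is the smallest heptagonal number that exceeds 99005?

99700

Solve n(5n−3)/2 > 99005 for integer n.
The largest n with value ≤ 99005 is 199 (since 98704 ≤ 99005 < 99700), so the first above is n = 200, value 99700.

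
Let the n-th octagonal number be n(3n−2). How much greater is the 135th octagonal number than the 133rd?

1604

135·(3·135 − 2) = 54405 and 133·(3·133 − 2) = 52801.
Difference: 54405 − 52801 = 1604.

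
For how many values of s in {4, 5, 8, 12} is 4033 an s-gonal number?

s = 4: P(4, 63) = 3969 and P(4, 64) = 4096; 4033 is not s-gonal.
s = 5: P(5, 52) = 4030 and P(5, 53) = 4187; 4033 is not s-gonal.
s = 8: P(8, 37) = 4033. ✓
s = 12: P(12, 28) = 3808 and P(12, 29) = 4089; 4033 is not s-gonal.
Hits: s ∈ {8} → 1.

1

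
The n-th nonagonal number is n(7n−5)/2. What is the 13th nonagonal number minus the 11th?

163

13·(7·13 − 5)/2 = 559 and 11·(7·11 − 5)/2 = 396.
Difference: 559 − 396 = 163.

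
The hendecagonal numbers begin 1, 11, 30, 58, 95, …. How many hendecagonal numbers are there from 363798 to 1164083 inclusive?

The n-th hendecagonal number is n(9n−7)/2.
Smallest index with value ≥ 363798: n = 285 (giving 364515).
Largest index with value ≤ 1164083: n = 509 (giving 1164083).
Indices 285 through 509: 225 terms.

225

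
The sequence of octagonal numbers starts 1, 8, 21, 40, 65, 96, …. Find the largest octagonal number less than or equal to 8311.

8008

Solve n(3n−2) ≤ 8311 for integer n.
n = 52 gives 8008 ≤ 8311, while n = 53 gives 8321 > 8311; so the answer is 8008.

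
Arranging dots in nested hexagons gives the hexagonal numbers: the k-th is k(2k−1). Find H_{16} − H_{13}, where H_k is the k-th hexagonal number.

171

16·(2·16 − 1) = 496 and 13·(2·13 − 1) = 325.
Difference: 496 − 325 = 171.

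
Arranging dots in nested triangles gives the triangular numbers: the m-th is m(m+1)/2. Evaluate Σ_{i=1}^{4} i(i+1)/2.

20

Σ i(i+1)/2 = (Σi² + Σi) / 2 over i = 1..4.
Σi = 10 and Σi² = 30.
(1·30 + 1·10) / 2 = 40/2 = 20.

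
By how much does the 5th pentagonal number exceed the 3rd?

23

5·(3·5 − 1)/2 = 35 and 3·(3·3 − 1)/2 = 12.
Difference: 35 − 12 = 23.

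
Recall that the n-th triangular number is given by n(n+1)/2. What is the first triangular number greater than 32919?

Solve n(n+1)/2 > 32919 for integer n.
The largest n with value ≤ 32919 is 256 (since 32896 ≤ 32919 < 33153), so the first above is n = 257, value 33153.

33153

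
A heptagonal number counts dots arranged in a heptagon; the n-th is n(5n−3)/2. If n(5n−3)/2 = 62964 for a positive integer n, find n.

159

Set n(5n−3)/2 = 62964, giving 5n² − 3n − 125928 = 0.
So n = (3 + 1587) / 10 = 1590/10 = 159.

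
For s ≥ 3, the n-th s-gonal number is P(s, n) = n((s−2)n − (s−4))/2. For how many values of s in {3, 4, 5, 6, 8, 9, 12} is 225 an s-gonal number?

s = 3: P(3, 20) = 210 and P(3, 21) = 231; 225 is not s-gonal.
s = 4: P(4, 15) = 225. ✓
s = 5: P(5, 12) = 210 and P(5, 13) = 247; 225 is not s-gonal.
s = 6: P(6, 10) = 190 and P(6, 11) = 231; 225 is not s-gonal.
s = 8: P(8, 9) = 225. ✓
s = 9: P(9, 8) = 204 and P(9, 9) = 261; 225 is not s-gonal.
s = 12: P(12, 7) = 217 and P(12, 8) = 288; 225 is not s-gonal.
Hits: s ∈ {4, 8} → 2.

2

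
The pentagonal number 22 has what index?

Set n(3n−1)/2 = 22, giving 3n² − n − 44 = 0.
The discriminant is 1 + 24·22 = 529, and √529 = 23.
So n = (1 + 23) / 6 = 24/6 = 4.

4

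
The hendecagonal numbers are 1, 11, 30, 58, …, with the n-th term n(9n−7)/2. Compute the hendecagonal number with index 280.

351820

The 280th hendecagonal number is n(9n−7)/2 with n = 280.
280·(9·280 − 7)/2 = 280·2513/2 = 351820.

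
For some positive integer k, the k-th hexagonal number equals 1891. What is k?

31

Set n(2n−1) = 1891, giving 2n² − n − 1891 = 0.
The discriminant is 1 + 8·1891 = 15129, and √15129 = 123.
So n = (1 + 123) / 4 = 124/4 = 31.
Check: 31·(2·31 − 1) = 1891. ✓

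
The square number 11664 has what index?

We need n² = 11664, so n = √11664 = 108.

108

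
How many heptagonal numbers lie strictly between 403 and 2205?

16

The n-th heptagonal number is n(5n−3)/2.
Smallest index with value > 403: n = 14 (giving 469).
Largest index with value < 2205: n = 29 (giving 2059).
Indices 14 through 29: 16 terms.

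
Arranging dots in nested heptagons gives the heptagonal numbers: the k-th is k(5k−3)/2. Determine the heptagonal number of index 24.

1404

The 24th heptagonal number is n(5n−3)/2 with n = 24.
24·(5·24 − 3)/2 = 24·117/2 = 1404.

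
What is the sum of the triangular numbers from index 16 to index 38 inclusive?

Σ i(i+1)/2 = (Σi² + Σi) / 2 over i = 16..38.
Σi = 741 − 120 = 621 and Σi² = 19019 − 1240 = 17779.
(1·17779 + 1·621) / 2 = 18400/2 = 9200.

9200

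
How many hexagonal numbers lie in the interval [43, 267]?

The n-th hexagonal number is n(2n−1).
Smallest index with value ≥ 43: n = 5 (giving 45).
Largest index with value ≤ 267: n = 11 (giving 231).
Indices 5 through 11: 7 terms.

7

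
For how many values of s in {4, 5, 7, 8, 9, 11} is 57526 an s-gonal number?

s = 4: P(4, 239) = 57121 and P(4, 240) = 57600; 57526 is not s-gonal.
s = 5: P(5, 196) = 57526. ✓
s = 7: P(7, 151) = 56776 and P(7, 152) = 57532; 57526 is not s-gonal.
s = 8: P(8, 138) = 56856 and P(8, 139) = 57685; 57526 is not s-gonal.
s = 9: P(9, 128) = 57024 and P(9, 129) = 57921; 57526 is not s-gonal.
s = 11: P(11, 113) = 57065 and P(11, 114) = 58083; 57526 is not s-gonal.
Hits: s ∈ {5} → 1.

1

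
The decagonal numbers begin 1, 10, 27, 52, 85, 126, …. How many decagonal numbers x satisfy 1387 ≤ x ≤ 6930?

24

The n-th decagonal number is n(4n−3).
Smallest index with value ≥ 1387: n = 19 (giving 1387).
Largest index with value ≤ 6930: n = 42 (giving 6930).
Indices 19 through 42: 24 terms.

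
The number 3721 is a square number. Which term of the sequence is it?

61

We need n² = 3721, so n = √3721 = 61.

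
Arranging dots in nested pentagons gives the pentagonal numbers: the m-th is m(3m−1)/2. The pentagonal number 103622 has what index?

Set n(3n−1)/2 = 103622, giving 3n² − n − 207244 = 0.
The discriminant is 1 + 24·103622 = 2486929, and √2486929 = 1577.
So n = (1 + 1577) / 6 = 1578/6 = 263.

263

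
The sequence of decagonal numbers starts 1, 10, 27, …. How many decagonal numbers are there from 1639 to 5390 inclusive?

The n-th decagonal number is n(4n−3).
Smallest index with value ≥ 1639: n = 21 (giving 1701).
Largest index with value ≤ 5390: n = 37 (giving 5365).
Indices 21 through 37: 17 terms.

17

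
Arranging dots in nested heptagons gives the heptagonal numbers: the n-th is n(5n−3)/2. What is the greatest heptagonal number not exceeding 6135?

Solve n(5n−3)/2 ≤ 6135 for integer n.
n = 49 gives 5929 ≤ 6135, while n = 50 gives 6175 > 6135; so the answer is 5929.

5929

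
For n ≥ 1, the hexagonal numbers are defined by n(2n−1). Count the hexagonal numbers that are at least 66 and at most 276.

The n-th hexagonal number is n(2n−1).
Smallest index with value ≥ 66: n = 6 (giving 66).
Largest index with value ≤ 276: n = 12 (giving 276).
Indices 6 through 12: 7 terms.

7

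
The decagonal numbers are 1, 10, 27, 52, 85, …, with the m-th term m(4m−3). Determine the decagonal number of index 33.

4257

33·(4·33 − 3) = 33·129 = 4257.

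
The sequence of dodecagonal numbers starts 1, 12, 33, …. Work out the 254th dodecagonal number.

321564

The 254th dodecagonal number is n(5n−4) with n = 254.
254·(5·254 − 4) = 254·1266 = 321564.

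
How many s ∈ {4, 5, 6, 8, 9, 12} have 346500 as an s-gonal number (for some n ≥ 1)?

1

s = 4: P(4, 588) = 345744 and P(4, 589) = 346921; 346500 is not s-gonal.
s = 5: P(5, 480) = 345360 and P(5, 481) = 346801; 346500 is not s-gonal.
s = 6: P(6, 416) = 345696 and P(6, 417) = 347361; 346500 is not s-gonal.
s = 8: P(8, 340) = 346120 and P(8, 341) = 348161; 346500 is not s-gonal.
s = 9: P(9, 315) = 346500. ✓
s = 12: P(12, 263) = 344793 and P(12, 264) = 347424; 346500 is not s-gonal.
Hits: s ∈ {9} → 1.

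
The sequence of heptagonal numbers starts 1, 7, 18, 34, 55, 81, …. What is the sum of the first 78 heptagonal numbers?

Σ i(5i−3)/2 = (5Σi² − 3Σi) / 2 over i = 1..78.
Σi = 3081 and Σi² = 161239.
(5·161239 − 3·3081) / 2 = 796952/2 = 398476.

398476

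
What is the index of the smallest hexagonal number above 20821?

Solve n(2n−1) > 20821 for integer n.
The largest n with value ≤ 20821 is 102 (since 20706 ≤ 20821 < 21115), so the first above is n = 103, value 21115.

103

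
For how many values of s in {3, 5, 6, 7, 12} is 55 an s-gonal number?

2

s = 3: P(3, 10) = 55. ✓
s = 5: P(5, 6) = 51 and P(5, 7) = 70; 55 is not s-gonal.
s = 6: P(6, 5) = 45 and P(6, 6) = 66; 55 is not s-gonal.
s = 7: P(7, 5) = 55. ✓
s = 12: P(12, 3) = 33 and P(12, 4) = 64; 55 is not s-gonal.
Hits: s ∈ {3, 7} → 2.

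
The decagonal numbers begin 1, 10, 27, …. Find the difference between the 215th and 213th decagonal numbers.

3418

215·(4·215 − 3) = 184255 and 213·(4·213 − 3) = 180837.
Difference: 184255 − 180837 = 3418.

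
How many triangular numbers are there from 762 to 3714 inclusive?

The n-th triangular number is n(n+1)/2.
Smallest index with value ≥ 762: n = 39 (giving 780).
Largest index with value ≤ 3714: n = 85 (giving 3655).
Indices 39 through 85: 47 terms.

47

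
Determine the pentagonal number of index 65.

The 65th pentagonal number is n(3n−1)/2 with n = 65.
65·(3·65 − 1)/2 = 65·194/2 = 65·97 = 6305.

6305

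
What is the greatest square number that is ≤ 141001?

140625

Solve n² ≤ 141001 for integer n.
n = 375 gives 140625 ≤ 141001, while n = 376 gives 141376 > 141001; so the answer is 140625.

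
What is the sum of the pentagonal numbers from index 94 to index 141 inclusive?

1005048

Σ i(3i−1)/2 = (3Σi² − Σi) / 2 over i = 94..141.
Σi = 10011 − 4371 = 5640 and Σi² = 944371 − 272459 = 671912.
(3·671912 − 1·5640) / 2 = 2010096/2 = 1005048.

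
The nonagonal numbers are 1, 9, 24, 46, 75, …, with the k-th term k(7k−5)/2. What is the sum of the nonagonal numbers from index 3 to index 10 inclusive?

Σ i(7i−5)/2 = (7Σi² − 5Σi) / 2 over i = 3..10.
Σi = 55 − 3 = 52 and Σi² = 385 − 5 = 380.
(7·380 − 5·52) / 2 = 2400/2 = 1200.

1200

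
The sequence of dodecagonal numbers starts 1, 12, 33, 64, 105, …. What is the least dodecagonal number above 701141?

701625

Solve n(5n−4) > 701141 for integer n.
The largest n with value ≤ 701141 is 374 (since 697884 ≤ 701141 < 701625), so the first above is n = 375, value 701625.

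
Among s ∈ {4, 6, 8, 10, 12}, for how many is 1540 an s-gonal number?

s = 4: P(4, 39) = 1521 and P(4, 40) = 1600; 1540 is not s-gonal.
s = 6: P(6, 28) = 1540. ✓
s = 8: P(8, 22) = 1408 and P(8, 23) = 1541; 1540 is not s-gonal.
s = 10: P(10, 20) = 1540. ✓
s = 12: P(12, 17) = 1377 and P(12, 18) = 1548; 1540 is not s-gonal.
Hits: s ∈ {6, 10} → 2.

2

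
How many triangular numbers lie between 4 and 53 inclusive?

7

The n-th triangular number is n(n+1)/2.
Smallest index with value ≥ 4: n = 3 (giving 6).
Largest index with value ≤ 53: n = 9 (giving 45).
Indices 3 through 9: 7 terms.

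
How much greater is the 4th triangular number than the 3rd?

4

Consecutive triangular numbers differ by n: T_{4} − T_{3} = 4.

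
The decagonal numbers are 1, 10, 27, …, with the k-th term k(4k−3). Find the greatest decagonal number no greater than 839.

Solve n(4n−3) ≤ 839 for integer n.
n = 14 gives 742 ≤ 839, while n = 15 gives 855 > 839; so the answer is 742.

742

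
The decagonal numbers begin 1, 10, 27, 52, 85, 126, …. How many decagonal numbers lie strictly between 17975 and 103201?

93

The n-th decagonal number is n(4n−3).
Smallest index with value > 17975: n = 68 (giving 18292).
Largest index with value < 103201: n = 160 (giving 101920).
Indices 68 through 160: 93 terms.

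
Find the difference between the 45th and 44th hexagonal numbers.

177

Consecutive hexagonal numbers differ by 4n − 3: here 4·45 − 3 = 177.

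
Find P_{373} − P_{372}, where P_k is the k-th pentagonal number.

Consecutive pentagonal numbers differ by 3n − 2: here 3·373 − 2 = 1117.

1117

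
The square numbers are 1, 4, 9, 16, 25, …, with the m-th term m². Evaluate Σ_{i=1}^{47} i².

Σ_{i=1}^{47} i² = 47·48·95/6 = 35720.

35720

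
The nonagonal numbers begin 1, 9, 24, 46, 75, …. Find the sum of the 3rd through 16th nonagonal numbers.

4886

Σ i(7i−5)/2 = (7Σi² − 5Σi) / 2 over i = 3..16.
Σi = 136 − 3 = 133 and Σi² = 1496 − 5 = 1491.
(7·1491 − 5·133) / 2 = 9772/2 = 4886.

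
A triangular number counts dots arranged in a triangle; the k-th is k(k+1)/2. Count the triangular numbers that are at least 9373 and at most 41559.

151

The n-th triangular number is n(n+1)/2.
Smallest index with value ≥ 9373: n = 137 (giving 9453).
Largest index with value ≤ 41559: n = 287 (giving 41328).
Indices 137 through 287: 151 terms.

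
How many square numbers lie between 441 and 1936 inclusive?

The n-th square number is n².
Smallest index with value ≥ 441: n = 21 (giving 441).
Largest index with value ≤ 1936: n = 44 (giving 1936).
Indices 21 through 44: 24 terms.

24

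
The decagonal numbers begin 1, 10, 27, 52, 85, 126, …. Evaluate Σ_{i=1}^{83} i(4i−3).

765758

Σ i(4i−3) = 4Σi² − 3Σi over i = 1..83.
Σi = 3486 and Σi² = 194054.
4·194054 − 3·3486 = 765758.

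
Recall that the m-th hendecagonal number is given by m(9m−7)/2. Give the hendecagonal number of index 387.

672606

The 387th hendecagonal number is n(9n−7)/2 with n = 387.
387·(9·387 − 7)/2 = 387·3476/2 = 387·1738 = 672606.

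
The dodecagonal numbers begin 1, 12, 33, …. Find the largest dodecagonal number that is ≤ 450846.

448800

Solve n(5n−4) ≤ 450846 for integer n.
n = 300 gives 448800 ≤ 450846, while n = 301 gives 451801 > 450846; so the answer is 448800.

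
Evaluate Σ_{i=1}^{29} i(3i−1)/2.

Σ i(3i−1)/2 = (3Σi² − Σi) / 2 over i = 1..29.
Σi = 435 and Σi² = 8555.
(3·8555 − 1·435) / 2 = 25230/2 = 12615.

12615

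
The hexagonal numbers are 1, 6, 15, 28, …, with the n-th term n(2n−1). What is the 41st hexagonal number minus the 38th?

471

41·(2·41 − 1) = 3321 and 38·(2·38 − 1) = 2850.
Difference: 3321 − 2850 = 471.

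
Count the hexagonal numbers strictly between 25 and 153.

5

The n-th hexagonal number is n(2n−1).
Smallest index with value > 25: n = 4 (giving 28).
Largest index with value < 153: n = 8 (giving 120).
Indices 4 through 8: 5 terms.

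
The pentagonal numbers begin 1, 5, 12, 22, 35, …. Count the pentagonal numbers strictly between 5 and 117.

6

The n-th pentagonal number is n(3n−1)/2.
Smallest index with value > 5: n = 3 (giving 12).
Largest index with value < 117: n = 8 (giving 92).
Indices 3 through 8: 6 terms.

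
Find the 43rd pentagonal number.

2752

The 43rd pentagonal number is n(3n−1)/2 with n = 43.
43·(3·43 − 1)/2 = 43·128/2 = 43·64 = 2752.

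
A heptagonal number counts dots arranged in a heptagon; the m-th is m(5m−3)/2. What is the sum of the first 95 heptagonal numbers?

718960

Σ i(5i−3)/2 = (5Σi² − 3Σi) / 2 over i = 1..95.
Σi = 4560 and Σi² = 290320.
(5·290320 − 3·4560) / 2 = 1437920/2 = 718960.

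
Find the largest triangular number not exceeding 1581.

Solve n(n+1)/2 ≤ 1581 for integer n.
n = 55 gives 1540 ≤ 1581, while n = 56 gives 1596 > 1581; so the answer is 1540.

1540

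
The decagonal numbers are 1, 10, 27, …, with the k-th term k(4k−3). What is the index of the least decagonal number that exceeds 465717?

Solve n(4n−3) > 465717 for integer n.
The largest n with value ≤ 465717 is 341 (since 464101 ≤ 465717 < 466830), so the first above is n = 342, value 466830.

342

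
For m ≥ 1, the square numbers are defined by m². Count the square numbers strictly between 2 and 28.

4

The n-th square number is n².
Smallest index with value > 2: n = 2 (giving 4).
Largest index with value < 28: n = 5 (giving 25).
Indices 2 through 5: 4 terms.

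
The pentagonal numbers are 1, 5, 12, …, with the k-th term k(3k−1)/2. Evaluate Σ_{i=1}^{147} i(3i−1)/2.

Σ i(3i−1)/2 = (3Σi² − Σi) / 2 over i = 1..147.
Σi = 10878 and Σi² = 1069670.
(3·1069670 − 1·10878) / 2 = 3198132/2 = 1599066.

1599066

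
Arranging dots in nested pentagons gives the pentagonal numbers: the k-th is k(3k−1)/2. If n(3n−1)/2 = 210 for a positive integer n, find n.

12

Set n(3n−1)/2 = 210, giving 3n² − n − 420 = 0.
The discriminant is 1 + 24·210 = 5041, and √5041 = 71.
So n = (1 + 71) / 6 = 72/6 = 12.
Check: 12·(3·12 − 1)/2 = 210. ✓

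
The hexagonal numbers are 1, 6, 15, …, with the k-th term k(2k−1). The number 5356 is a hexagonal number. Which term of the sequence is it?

52

Set n(2n−1) = 5356, giving 2n² − n − 5356 = 0.
The discriminant is 1 + 8·5356 = 42849, and √42849 = 207.
So n = (1 + 207) / 4 = 208/4 = 52.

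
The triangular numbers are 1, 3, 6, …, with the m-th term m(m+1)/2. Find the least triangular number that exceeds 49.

Solve n(n+1)/2 > 49 for integer n.
The largest n with value ≤ 49 is 9 (since 45 ≤ 49 < 55), so the first above is n = 10, value 55.

55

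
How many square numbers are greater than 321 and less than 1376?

20

The n-th square number is n².
Smallest index with value > 321: n = 18 (giving 324).
Largest index with value < 1376: n = 37 (giving 1369).
Indices 18 through 37: 20 terms.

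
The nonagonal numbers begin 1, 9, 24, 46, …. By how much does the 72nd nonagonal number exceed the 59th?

72·(7·72 − 5)/2 = 17964 and 59·(7·59 − 5)/2 = 12036.
Difference: 17964 − 12036 = 5928.

5928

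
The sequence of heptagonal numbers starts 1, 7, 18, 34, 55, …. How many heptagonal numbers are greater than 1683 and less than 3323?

10

The n-th heptagonal number is n(5n−3)/2.
Smallest index with value > 1683: n = 27 (giving 1782).
Largest index with value < 3323: n = 36 (giving 3186).
Indices 27 through 36: 10 terms.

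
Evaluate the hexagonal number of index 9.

9·(2·9 − 1) = 9·17 = 153.

153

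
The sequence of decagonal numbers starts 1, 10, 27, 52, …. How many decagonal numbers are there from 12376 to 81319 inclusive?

The n-th decagonal number is n(4n−3).
Smallest index with value ≥ 12376: n = 56 (giving 12376).
Largest index with value ≤ 81319: n = 142 (giving 80230).
Indices 56 through 142: 87 terms.

87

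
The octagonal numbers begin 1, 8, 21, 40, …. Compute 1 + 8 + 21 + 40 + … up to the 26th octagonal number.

17901

Σ i(3i−2) = 3Σi² − 2Σi over i = 1..26.
Σi = 351 and Σi² = 6201.
3·6201 − 2·351 = 17901.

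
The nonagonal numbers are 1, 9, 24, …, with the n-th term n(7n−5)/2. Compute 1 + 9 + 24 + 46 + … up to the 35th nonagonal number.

Σ i(7i−5)/2 = (7Σi² − 5Σi) / 2 over i = 1..35.
Σi = 630 and Σi² = 14910.
(7·14910 − 5·630) / 2 = 101220/2 = 50610.

50610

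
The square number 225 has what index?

We need n² = 225, so n = √225 = 15.

15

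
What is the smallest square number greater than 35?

36

Solve n² > 35 for integer n.
The largest n with value ≤ 35 is 5 (since 25 ≤ 35 < 36), so the first above is n = 6, value 36.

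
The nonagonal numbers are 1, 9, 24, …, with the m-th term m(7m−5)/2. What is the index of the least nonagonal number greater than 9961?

54

Solve n(7n−5)/2 > 9961 for integer n.
The largest n with value ≤ 9961 is 53 (since 9699 ≤ 9961 < 10071), so the first above is n = 54, value 10071.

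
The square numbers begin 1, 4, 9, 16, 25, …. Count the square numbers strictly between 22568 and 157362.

246

The n-th square number is n².
Smallest index with value > 22568: n = 151 (giving 22801).
Largest index with value < 157362: n = 396 (giving 156816).
Indices 151 through 396: 246 terms.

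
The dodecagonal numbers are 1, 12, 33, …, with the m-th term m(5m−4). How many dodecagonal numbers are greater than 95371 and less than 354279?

128

The n-th dodecagonal number is n(5n−4).
Smallest index with value > 95371: n = 139 (giving 96049).
Largest index with value < 354279: n = 266 (giving 352716).
Indices 139 through 266: 128 terms.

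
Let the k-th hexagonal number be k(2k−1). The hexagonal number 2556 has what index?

Set n(2n−1) = 2556, giving 2n² − n − 2556 = 0.
So n = (1 + 143) / 4 = 144/4 = 36.
Check: 36·(2·36 − 1) = 2556. ✓

36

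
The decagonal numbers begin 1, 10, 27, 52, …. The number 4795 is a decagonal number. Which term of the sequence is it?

35

Set n(4n−3) = 4795, giving 4n² − 3n − 4795 = 0.
The discriminant is 9 + 16·4795 = 76729, and √76729 = 277.
So n = (3 + 277) / 8 = 280/8 = 35.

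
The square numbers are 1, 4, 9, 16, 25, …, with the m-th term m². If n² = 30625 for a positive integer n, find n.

We need n² = 30625, so n = √30625 = 175.
Check: 175² = 30625. ✓

175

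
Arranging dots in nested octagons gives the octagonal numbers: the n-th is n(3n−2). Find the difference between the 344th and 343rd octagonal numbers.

Consecutive octagonal numbers differ by 6n − 5: here 6·344 − 5 = 2059.

2059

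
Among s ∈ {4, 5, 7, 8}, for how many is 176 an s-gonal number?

2

s = 4: P(4, 13) = 169 and P(4, 14) = 196; 176 is not s-gonal.
s = 5: P(5, 11) = 176. ✓
s = 7: P(7, 8) = 148 and P(7, 9) = 189; 176 is not s-gonal.
s = 8: P(8, 8) = 176. ✓
Hits: s ∈ {5, 8} → 2.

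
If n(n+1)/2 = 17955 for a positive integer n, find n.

Set n(n+1)/2 = 17955, giving n² + n − 35910 = 0.
The discriminant is 1 + 8·17955 = 143641, and √143641 = 379.
So n = (-1 + 379) / 2 = 378/2 = 189.

189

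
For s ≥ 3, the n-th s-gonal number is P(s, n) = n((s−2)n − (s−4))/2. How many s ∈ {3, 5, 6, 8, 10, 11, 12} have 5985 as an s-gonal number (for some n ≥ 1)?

s = 3: P(3, 108) = 5886 and P(3, 109) = 5995; 5985 is not s-gonal.
s = 5: P(5, 63) = 5922 and P(5, 64) = 6112; 5985 is not s-gonal.
s = 6: P(6, 54) = 5778 and P(6, 55) = 5995; 5985 is not s-gonal.
s = 8: P(8, 45) = 5985. ✓
s = 10: P(10, 39) = 5967 and P(10, 40) = 6280; 5985 is not s-gonal.
s = 11: P(11, 36) = 5706 and P(11, 37) = 6031; 5985 is not s-gonal.
s = 12: P(12, 35) = 5985. ✓
Hits: s ∈ {8, 12} → 2.

2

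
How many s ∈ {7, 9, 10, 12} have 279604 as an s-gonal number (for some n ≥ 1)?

s = 7: P(7, 334) = 278389 and P(7, 335) = 280060; 279604 is not s-gonal.
s = 9: P(9, 283) = 279604. ✓
s = 10: P(10, 264) = 277992 and P(10, 265) = 280105; 279604 is not s-gonal.
s = 12: P(12, 236) = 277536 and P(12, 237) = 279897; 279604 is not s-gonal.
Hits: s ∈ {9} → 1.

1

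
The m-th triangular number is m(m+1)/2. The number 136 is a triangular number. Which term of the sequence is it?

16

Set n(n+1)/2 = 136, giving n² + n − 272 = 0.
The discriminant is 1 + 8·136 = 1089, and √1089 = 33.
So n = (-1 + 33) / 2 = 32/2 = 16.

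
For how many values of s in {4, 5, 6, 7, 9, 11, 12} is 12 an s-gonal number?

2

s = 4: P(4, 3) = 9 and P(4, 4) = 16; 12 is not s-gonal.
s = 5: P(5, 3) = 12. ✓
s = 6: P(6, 2) = 6 and P(6, 3) = 15; 12 is not s-gonal.
s = 7: P(7, 2) = 7 and P(7, 3) = 18; 12 is not s-gonal.
s = 9: P(9, 2) = 9 and P(9, 3) = 24; 12 is not s-gonal.
s = 11: P(11, 2) = 11 and P(11, 3) = 30; 12 is not s-gonal.
s = 12: P(12, 2) = 12. ✓
Hits: s ∈ {5, 12} → 2.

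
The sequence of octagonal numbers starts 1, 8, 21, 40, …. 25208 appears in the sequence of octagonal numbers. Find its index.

92

Set n(3n−2) = 25208, giving 3n² − 2n − 25208 = 0.
The discriminant is 4 + 12·25208 = 302500, and √302500 = 550.
So n = (2 + 550) / 6 = 552/6 = 92.
Check: 92·(3·92 − 2) = 25208. ✓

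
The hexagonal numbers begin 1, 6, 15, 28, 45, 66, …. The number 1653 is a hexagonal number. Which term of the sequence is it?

Set n(2n−1) = 1653, giving 2n² − n − 1653 = 0.
The discriminant is 1 + 8·1653 = 13225, and √13225 = 115.
So n = (1 + 115) / 4 = 116/4 = 29.

29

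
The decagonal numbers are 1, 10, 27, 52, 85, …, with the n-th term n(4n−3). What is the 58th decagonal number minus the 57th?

457

Consecutive decagonal numbers differ by 8n − 7: here 8·58 − 7 = 457.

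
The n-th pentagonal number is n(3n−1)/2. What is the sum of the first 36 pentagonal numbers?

23976

Σ i(3i−1)/2 = (3Σi² − Σi) / 2 over i = 1..36.
Σi = 666 and Σi² = 16206.
(3·16206 − 1·666) / 2 = 47952/2 = 23976.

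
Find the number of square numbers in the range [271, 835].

The n-th square number is n².
Smallest index with value ≥ 271: n = 17 (giving 289).
Largest index with value ≤ 835: n = 28 (giving 784).
Indices 17 through 28: 12 terms.

12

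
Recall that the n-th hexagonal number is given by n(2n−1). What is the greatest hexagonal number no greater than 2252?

2145

Solve n(2n−1) ≤ 2252 for integer n.
n = 33 gives 2145 ≤ 2252, while n = 34 gives 2278 > 2252; so the answer is 2145.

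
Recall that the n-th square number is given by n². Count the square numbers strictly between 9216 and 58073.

The n-th square number is n².
Smallest index with value > 9216: n = 97 (giving 9409).
Largest index with value < 58073: n = 240 (giving 57600).
Indices 97 through 240: 144 terms.

144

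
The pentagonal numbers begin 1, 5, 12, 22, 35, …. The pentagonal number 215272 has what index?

Set n(3n−1)/2 = 215272, giving 3n² − n − 430544 = 0.
The discriminant is 1 + 24·215272 = 5166529, and √5166529 = 2273.
So n = (1 + 2273) / 6 = 2274/6 = 379.

379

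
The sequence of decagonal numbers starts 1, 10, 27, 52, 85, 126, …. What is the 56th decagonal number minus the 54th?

874

56·(4·56 − 3) = 12376 and 54·(4·54 − 3) = 11502.
Difference: 12376 − 11502 = 874.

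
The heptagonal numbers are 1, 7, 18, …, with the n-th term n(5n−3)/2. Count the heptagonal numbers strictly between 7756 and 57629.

The n-th heptagonal number is n(5n−3)/2.
Smallest index with value > 7756: n = 57 (giving 8037).
Largest index with value < 57629: n = 152 (giving 57532).
Indices 57 through 152: 96 terms.

96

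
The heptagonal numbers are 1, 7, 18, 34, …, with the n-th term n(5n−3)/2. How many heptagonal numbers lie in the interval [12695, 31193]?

The n-th heptagonal number is n(5n−3)/2.
Smallest index with value ≥ 12695: n = 72 (giving 12852).
Largest index with value ≤ 31193: n = 112 (giving 31192).
Indices 72 through 112: 41 terms.

41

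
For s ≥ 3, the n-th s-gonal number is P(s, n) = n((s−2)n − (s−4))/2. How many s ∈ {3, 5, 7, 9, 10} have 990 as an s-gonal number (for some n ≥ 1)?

s = 3: P(3, 44) = 990. ✓
s = 5: P(5, 25) = 925 and P(5, 26) = 1001; 990 is not s-gonal.
s = 7: P(7, 20) = 970 and P(7, 21) = 1071; 990 is not s-gonal.
s = 9: P(9, 17) = 969 and P(9, 18) = 1089; 990 is not s-gonal.
s = 10: P(10, 16) = 976 and P(10, 17) = 1105; 990 is not s-gonal.
Hits: s ∈ {3} → 1.

1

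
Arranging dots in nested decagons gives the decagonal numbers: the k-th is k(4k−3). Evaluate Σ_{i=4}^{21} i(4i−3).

12513

Σ i(4i−3) = 4Σi² − 3Σi over i = 4..21.
Σi = 231 − 6 = 225 and Σi² = 3311 − 14 = 3297.
4·3297 − 3·225 = 12513.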